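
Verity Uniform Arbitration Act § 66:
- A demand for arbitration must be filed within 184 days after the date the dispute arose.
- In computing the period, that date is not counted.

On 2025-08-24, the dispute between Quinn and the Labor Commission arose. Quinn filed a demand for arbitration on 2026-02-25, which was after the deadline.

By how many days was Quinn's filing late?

184 days after 2025-08-24 is February 24, 2026.
The deadline is February 24, 2026; from February 24, 2026 to February 25, 2026 is 1 days.

1 day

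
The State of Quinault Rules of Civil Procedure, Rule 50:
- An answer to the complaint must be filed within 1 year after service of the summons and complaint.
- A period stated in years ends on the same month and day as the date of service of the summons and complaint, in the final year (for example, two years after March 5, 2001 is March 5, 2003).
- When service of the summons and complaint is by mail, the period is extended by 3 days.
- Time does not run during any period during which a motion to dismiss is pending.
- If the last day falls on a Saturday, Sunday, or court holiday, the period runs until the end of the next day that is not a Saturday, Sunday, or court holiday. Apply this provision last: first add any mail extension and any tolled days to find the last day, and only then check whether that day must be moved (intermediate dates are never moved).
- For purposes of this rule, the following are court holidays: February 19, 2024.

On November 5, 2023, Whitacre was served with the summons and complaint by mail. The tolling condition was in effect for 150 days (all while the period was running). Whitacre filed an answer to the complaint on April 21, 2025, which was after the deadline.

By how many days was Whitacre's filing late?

14 days

1 year after November 5, 2023 is November 5, 2024.
Service was by mail, adding 3 days: November 5, 2024 + 3 days = November 8, 2024.
Tolling adds 150 days: November 8, 2024 + 150 days = April 7, 2025.
April 7, 2025 is a Monday and not a court holiday, so no extension applies.
The deadline is April 7, 2025; from April 7, 2025 to April 21, 2025 is 14 days.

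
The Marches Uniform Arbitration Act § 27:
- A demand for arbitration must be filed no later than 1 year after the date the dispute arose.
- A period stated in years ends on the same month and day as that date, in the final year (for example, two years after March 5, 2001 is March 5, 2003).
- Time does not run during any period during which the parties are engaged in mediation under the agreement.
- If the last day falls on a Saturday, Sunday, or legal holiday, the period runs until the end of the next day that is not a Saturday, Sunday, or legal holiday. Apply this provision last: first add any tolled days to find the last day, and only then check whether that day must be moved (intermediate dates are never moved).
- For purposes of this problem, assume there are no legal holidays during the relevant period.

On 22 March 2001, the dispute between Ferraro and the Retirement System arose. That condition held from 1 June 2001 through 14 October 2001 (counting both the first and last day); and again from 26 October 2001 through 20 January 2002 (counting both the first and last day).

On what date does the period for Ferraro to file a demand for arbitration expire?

1 year after 22 March 2001 is March 22, 2002.
From June 1, 2001 through October 14, 2001 inclusive is 136 days; tolling adds 136 days: March 22, 2002 + 136 days = August 5, 2002.
From October 26, 2001 through January 20, 2002 inclusive is 87 days; tolling adds 87 days: August 5, 2002 + 87 days = October 31, 2002.
October 31, 2002 is a Thursday and not a legal holiday, so no extension applies.

October 31, 2002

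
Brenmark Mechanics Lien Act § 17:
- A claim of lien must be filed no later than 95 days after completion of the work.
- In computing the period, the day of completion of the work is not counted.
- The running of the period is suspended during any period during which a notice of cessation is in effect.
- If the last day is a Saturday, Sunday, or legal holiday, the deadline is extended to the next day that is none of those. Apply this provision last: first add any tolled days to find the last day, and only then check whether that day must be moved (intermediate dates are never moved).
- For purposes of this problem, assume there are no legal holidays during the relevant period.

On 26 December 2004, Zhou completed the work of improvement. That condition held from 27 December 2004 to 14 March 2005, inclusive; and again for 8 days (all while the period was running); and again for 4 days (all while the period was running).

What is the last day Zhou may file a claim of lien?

95 days after 26 December 2004 is March 31, 2005.
From December 27, 2004 through March 14, 2005 inclusive is 78 days; tolling adds 78 days: March 31, 2005 + 78 days = June 17, 2005.
Tolling adds 8 days: June 17, 2005 + 8 days = June 25, 2005.
Tolling adds 4 days: June 25, 2005 + 4 days = June 29, 2005.
June 29, 2005 is a Wednesday and not a legal holiday, so no extension applies.

June 29, 2005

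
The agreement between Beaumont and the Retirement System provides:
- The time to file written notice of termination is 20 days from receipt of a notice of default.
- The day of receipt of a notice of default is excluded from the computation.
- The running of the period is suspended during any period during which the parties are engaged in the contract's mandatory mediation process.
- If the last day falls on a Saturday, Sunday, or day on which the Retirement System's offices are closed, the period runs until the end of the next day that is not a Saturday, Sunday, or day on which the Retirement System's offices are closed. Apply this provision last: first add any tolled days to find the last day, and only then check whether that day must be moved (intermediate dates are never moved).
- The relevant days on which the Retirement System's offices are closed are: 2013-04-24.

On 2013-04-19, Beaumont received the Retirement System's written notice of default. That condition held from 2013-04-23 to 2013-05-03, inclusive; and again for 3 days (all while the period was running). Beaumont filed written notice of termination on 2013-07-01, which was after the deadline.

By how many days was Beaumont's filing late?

39 days

20 days after 2013-04-19 is May 9, 2013.
From April 23, 2013 through May 3, 2013 inclusive is 11 days; tolling adds 11 days: May 9, 2013 + 11 days = May 20, 2013.
Tolling adds 3 days: May 20, 2013 + 3 days = May 23, 2013.
May 23, 2013 is a Thursday and not a day on which the Retirement System's offices are closed, so no extension applies.
The deadline is May 23, 2013; from May 23, 2013 to July 1, 2013 is 39 days.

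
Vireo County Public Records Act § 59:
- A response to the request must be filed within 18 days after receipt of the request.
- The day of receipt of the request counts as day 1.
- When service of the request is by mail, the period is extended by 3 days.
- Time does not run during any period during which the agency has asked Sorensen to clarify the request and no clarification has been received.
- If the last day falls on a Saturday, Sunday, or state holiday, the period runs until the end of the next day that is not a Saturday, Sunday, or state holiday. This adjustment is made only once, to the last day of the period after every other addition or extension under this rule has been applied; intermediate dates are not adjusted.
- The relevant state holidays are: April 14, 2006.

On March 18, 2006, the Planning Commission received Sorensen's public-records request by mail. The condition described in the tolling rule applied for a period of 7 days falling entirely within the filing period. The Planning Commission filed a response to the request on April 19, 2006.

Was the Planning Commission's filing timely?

No

Counting March 18, 2006 as day 1, day 18 is April 4, 2006.
Service was by mail, adding 3 days: April 4, 2006 + 3 days = April 7, 2006.
Tolling adds 7 days: April 7, 2006 + 7 days = April 14, 2006.
April 14, 2006 is a listed holiday; April 15, 2006 is Saturday; April 16, 2006 is Sunday. The next qualifying day is April 17, 2006.
The deadline is April 17, 2006; the filing on April 19, 2006 is after that date.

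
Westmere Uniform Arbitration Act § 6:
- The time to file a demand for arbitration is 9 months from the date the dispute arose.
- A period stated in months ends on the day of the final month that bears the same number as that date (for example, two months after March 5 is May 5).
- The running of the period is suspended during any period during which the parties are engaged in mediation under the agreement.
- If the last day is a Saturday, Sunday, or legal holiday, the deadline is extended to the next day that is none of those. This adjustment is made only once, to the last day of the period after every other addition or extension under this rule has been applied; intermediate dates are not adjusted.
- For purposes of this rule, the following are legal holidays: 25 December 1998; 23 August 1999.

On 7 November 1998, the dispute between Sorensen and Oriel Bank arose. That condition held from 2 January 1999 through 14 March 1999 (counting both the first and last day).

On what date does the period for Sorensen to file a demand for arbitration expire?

9 months after 7 November 1998 is August 7, 1999.
From January 2, 1999 through March 14, 1999 inclusive is 72 days; tolling adds 72 days: August 7, 1999 + 72 days = October 18, 1999.
October 18, 1999 is a Monday and not a legal holiday, so no extension applies.

October 18, 1999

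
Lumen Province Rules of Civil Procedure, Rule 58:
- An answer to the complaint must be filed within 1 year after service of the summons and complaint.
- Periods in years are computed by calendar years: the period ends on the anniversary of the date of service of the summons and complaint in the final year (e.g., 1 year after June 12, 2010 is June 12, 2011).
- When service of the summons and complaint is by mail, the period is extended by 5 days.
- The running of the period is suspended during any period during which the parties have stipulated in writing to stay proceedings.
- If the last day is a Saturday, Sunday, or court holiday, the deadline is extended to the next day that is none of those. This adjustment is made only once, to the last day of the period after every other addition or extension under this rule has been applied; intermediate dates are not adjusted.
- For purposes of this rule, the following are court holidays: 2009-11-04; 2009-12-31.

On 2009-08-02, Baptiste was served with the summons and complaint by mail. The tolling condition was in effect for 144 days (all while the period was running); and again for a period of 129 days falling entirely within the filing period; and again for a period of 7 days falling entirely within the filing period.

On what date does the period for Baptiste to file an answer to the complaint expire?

May 16, 2011

1 year after 2009-08-02 is August 2, 2010.
Service was by mail, adding 5 days: August 2, 2010 + 5 days = August 7, 2010.
Tolling adds 144 days: August 7, 2010 + 144 days = December 29, 2010.
Tolling adds 129 days: December 29, 2010 + 129 days = May 7, 2011.
Tolling adds 7 days: May 7, 2011 + 7 days = May 14, 2011.
May 14, 2011 is Saturday; May 15, 2011 is Sunday. The next qualifying day is May 16, 2011.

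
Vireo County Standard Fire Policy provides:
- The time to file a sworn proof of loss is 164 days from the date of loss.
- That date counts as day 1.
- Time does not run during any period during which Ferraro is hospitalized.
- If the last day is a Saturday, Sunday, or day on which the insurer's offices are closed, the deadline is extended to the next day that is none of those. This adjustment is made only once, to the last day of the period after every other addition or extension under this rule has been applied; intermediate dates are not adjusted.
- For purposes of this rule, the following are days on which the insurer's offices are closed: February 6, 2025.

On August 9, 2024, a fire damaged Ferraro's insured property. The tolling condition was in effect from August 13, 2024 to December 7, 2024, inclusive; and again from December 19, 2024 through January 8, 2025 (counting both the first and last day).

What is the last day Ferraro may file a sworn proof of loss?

Counting August 9, 2024 as day 1, day 164 is January 19, 2025.
From August 13, 2024 through December 7, 2024 inclusive is 117 days; tolling adds 117 days: January 19, 2025 + 117 days = May 16, 2025.
From December 19, 2024 through January 8, 2025 inclusive is 21 days; tolling adds 21 days: May 16, 2025 + 21 days = June 6, 2025.
June 6, 2025 is a Friday and not a day on which the insurer's offices are closed, so no extension applies.

June 6, 2025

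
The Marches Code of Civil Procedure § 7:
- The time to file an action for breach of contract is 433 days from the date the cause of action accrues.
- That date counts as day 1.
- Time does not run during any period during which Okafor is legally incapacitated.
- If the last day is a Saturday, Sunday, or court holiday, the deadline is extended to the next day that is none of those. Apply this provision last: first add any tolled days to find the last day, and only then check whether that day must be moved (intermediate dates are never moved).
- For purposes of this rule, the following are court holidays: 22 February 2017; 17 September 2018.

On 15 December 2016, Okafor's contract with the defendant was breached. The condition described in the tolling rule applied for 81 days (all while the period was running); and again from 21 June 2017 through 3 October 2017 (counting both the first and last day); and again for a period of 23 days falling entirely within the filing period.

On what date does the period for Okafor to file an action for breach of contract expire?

Counting 15 December 2016 as day 1, day 433 is February 20, 2018.
Tolling adds 81 days: February 20, 2018 + 81 days = May 12, 2018.
From June 21, 2017 through October 3, 2017 inclusive is 105 days; tolling adds 105 days: May 12, 2018 + 105 days = August 25, 2018.
Tolling adds 23 days: August 25, 2018 + 23 days = September 17, 2018.
September 17, 2018 is a listed holiday. The next qualifying day is September 18, 2018.

September 18, 2018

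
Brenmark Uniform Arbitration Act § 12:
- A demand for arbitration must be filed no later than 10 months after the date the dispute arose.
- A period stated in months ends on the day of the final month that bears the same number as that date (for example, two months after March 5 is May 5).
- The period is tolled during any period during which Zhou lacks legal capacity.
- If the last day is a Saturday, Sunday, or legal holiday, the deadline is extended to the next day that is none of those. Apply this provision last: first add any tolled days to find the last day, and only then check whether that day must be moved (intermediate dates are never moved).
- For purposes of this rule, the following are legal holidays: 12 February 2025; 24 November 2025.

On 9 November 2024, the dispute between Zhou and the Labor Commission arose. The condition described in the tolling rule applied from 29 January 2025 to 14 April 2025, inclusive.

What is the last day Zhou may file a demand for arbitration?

November 25, 2025

10 months after 9 November 2024 is September 9, 2025.
From January 29, 2025 through April 14, 2025 inclusive is 76 days; tolling adds 76 days: September 9, 2025 + 76 days = November 24, 2025.
November 24, 2025 is a listed holiday. The next qualifying day is November 25, 2025.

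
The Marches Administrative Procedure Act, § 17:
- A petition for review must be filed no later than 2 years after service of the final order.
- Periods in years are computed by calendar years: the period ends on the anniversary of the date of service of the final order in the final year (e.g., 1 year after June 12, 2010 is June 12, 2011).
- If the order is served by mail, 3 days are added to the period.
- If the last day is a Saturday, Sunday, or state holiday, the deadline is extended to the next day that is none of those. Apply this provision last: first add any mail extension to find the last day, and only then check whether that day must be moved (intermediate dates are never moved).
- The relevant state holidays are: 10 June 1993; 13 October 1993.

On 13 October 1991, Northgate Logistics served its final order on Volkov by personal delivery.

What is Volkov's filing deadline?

2 years after 13 October 1991 is October 13, 1993.
Service was not by mail, so no mail extension applies.
October 13, 1993 is a listed holiday. The next qualifying day is October 14, 1993.

October 14, 1993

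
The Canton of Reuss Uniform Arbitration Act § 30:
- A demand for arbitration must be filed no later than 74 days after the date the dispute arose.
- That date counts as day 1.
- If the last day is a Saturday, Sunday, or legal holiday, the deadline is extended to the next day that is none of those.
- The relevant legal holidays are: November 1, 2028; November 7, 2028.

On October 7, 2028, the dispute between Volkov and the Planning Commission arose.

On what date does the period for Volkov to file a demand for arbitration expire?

December 19, 2028

Counting October 7, 2028 as day 1, day 74 is December 19, 2028.
December 19, 2028 is a Tuesday and not a legal holiday, so no extension applies.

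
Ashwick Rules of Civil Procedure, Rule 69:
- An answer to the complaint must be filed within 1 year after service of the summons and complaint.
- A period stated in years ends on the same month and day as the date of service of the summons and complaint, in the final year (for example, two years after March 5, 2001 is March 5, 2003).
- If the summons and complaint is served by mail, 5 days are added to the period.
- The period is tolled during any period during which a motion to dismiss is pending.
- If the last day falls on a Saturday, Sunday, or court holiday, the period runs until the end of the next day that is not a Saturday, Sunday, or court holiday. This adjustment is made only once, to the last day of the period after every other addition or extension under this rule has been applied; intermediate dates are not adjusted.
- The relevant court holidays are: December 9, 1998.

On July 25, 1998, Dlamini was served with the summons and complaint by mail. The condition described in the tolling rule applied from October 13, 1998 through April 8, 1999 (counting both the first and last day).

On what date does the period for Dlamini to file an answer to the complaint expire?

January 24, 2000

1 year after July 25, 1998 is July 25, 1999.
Service was by mail, adding 5 days: July 25, 1999 + 5 days = July 30, 1999.
From October 13, 1998 through April 8, 1999 inclusive is 178 days; tolling adds 178 days: July 30, 1999 + 178 days = January 24, 2000.
January 24, 2000 is a Monday and not a court holiday, so no extension applies.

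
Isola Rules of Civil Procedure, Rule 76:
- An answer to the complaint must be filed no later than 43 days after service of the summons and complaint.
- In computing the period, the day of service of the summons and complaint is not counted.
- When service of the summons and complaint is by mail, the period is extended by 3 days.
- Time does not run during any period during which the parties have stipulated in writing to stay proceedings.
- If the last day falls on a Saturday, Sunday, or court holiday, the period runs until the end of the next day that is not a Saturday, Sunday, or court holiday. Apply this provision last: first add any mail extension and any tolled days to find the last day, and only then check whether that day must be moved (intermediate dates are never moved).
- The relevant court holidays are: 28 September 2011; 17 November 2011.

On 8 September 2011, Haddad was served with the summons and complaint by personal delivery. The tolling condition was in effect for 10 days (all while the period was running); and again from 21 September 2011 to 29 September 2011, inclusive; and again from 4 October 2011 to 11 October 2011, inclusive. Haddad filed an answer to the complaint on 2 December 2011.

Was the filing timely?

43 days after 8 September 2011 is October 21, 2011.
Service was not by mail, so no mail extension applies.
Tolling adds 10 days: October 21, 2011 + 10 days = October 31, 2011.
From September 21, 2011 through September 29, 2011 inclusive is 9 days; tolling adds 9 days: October 31, 2011 + 9 days = November 9, 2011.
From October 4, 2011 through October 11, 2011 inclusive is 8 days; tolling adds 8 days: November 9, 2011 + 8 days = November 17, 2011.
November 17, 2011 is a listed holiday. The next qualifying day is November 18, 2011.
The deadline is November 18, 2011; the filing on December 2, 2011 is after that date.

No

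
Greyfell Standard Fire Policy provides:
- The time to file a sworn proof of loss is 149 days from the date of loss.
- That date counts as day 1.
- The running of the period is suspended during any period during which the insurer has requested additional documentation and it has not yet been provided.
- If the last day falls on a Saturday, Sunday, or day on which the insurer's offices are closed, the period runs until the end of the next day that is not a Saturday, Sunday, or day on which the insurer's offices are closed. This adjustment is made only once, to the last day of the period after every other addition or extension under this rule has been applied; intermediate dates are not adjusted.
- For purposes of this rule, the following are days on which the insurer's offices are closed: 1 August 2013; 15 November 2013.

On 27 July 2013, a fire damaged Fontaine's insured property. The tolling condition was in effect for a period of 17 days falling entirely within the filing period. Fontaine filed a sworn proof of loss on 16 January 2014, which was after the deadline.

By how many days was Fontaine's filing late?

8 days

Counting 27 July 2013 as day 1, day 149 is December 22, 2013.
Tolling adds 17 days: December 22, 2013 + 17 days = January 8, 2014.
January 8, 2014 is a Wednesday and not a day on which the insurer's offices are closed, so no extension applies.
The deadline is January 8, 2014; from January 8, 2014 to January 16, 2014 is 8 days.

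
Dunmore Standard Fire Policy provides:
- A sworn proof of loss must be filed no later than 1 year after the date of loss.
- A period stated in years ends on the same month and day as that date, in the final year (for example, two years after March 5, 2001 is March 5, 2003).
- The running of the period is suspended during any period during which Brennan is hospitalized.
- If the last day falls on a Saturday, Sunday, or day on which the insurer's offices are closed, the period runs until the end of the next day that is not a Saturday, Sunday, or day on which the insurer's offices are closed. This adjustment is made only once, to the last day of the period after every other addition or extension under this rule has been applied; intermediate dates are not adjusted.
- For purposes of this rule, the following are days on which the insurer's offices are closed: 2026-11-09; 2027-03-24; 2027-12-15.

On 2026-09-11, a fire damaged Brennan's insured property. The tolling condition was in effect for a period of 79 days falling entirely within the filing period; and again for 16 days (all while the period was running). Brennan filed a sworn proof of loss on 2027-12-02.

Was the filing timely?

Yes

1 year after 2026-09-11 is September 11, 2027.
Tolling adds 79 days: September 11, 2027 + 79 days = November 29, 2027.
Tolling adds 16 days: November 29, 2027 + 16 days = December 15, 2027.
December 15, 2027 is a listed holiday. The next qualifying day is December 16, 2027.
The deadline is December 16, 2027; the filing on December 2, 2027 is on or before that date.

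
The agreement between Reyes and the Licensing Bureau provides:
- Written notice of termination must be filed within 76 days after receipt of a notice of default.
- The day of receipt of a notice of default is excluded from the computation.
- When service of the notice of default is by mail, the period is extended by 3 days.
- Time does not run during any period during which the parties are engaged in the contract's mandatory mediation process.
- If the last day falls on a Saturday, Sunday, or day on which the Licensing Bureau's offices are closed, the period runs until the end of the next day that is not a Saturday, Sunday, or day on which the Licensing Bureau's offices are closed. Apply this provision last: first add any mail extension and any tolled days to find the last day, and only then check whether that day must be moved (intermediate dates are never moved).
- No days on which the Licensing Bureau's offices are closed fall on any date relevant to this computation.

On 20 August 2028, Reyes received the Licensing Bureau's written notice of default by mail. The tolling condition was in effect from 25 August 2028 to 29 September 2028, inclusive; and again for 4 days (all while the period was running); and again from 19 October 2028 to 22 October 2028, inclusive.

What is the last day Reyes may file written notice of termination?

76 days after 20 August 2028 is November 4, 2028.
Service was by mail, adding 3 days: November 4, 2028 + 3 days = November 7, 2028.
From August 25, 2028 through September 29, 2028 inclusive is 36 days; tolling adds 36 days: November 7, 2028 + 36 days = December 13, 2028.
Tolling adds 4 days: December 13, 2028 + 4 days = December 17, 2028.
From October 19, 2028 through October 22, 2028 inclusive is 4 days; tolling adds 4 days: December 17, 2028 + 4 days = December 21, 2028.
December 21, 2028 is a Thursday and not a day on which the Licensing Bureau's offices are closed, so no extension applies.

December 21, 2028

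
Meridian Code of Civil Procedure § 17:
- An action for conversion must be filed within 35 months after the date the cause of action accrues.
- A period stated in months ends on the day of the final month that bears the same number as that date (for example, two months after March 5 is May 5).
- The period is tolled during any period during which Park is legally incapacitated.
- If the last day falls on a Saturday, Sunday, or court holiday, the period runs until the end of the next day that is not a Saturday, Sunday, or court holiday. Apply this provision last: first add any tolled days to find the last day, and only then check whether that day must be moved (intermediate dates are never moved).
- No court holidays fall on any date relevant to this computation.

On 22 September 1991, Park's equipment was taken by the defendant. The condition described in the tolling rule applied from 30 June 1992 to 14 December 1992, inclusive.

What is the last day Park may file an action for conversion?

35 months after 22 September 1991 is August 22, 1994.
From June 30, 1992 through December 14, 1992 inclusive is 168 days; tolling adds 168 days: August 22, 1994 + 168 days = February 6, 1995.
February 6, 1995 is a Monday and not a court holiday, so no extension applies.

February 6, 1995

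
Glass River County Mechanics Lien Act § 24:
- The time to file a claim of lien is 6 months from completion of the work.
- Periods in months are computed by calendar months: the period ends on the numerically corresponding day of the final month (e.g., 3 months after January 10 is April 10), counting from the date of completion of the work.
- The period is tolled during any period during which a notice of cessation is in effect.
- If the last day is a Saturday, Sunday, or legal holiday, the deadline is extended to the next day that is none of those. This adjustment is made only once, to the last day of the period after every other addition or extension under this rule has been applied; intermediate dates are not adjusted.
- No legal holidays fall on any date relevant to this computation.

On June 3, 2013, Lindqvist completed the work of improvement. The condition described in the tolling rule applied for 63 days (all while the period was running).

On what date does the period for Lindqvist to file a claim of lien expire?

February 4, 2014

6 months after June 3, 2013 is December 3, 2013.
Tolling adds 63 days: December 3, 2013 + 63 days = February 4, 2014.
February 4, 2014 is a Tuesday and not a legal holiday, so no extension applies.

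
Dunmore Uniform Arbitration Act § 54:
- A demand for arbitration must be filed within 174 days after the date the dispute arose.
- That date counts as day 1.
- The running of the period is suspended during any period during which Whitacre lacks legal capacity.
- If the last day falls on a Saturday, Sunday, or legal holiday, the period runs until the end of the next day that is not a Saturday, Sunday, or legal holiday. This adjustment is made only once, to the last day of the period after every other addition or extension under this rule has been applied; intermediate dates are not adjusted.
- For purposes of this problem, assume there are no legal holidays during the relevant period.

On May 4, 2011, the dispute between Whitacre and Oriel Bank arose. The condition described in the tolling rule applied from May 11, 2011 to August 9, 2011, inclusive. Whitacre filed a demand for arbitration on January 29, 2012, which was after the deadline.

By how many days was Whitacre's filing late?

6 days

Counting May 4, 2011 as day 1, day 174 is October 24, 2011.
From May 11, 2011 through August 9, 2011 inclusive is 91 days; tolling adds 91 days: October 24, 2011 + 91 days = January 23, 2012.
January 23, 2012 is a Monday and not a legal holiday, so no extension applies.
The deadline is January 23, 2012; from January 23, 2012 to January 29, 2012 is 6 days.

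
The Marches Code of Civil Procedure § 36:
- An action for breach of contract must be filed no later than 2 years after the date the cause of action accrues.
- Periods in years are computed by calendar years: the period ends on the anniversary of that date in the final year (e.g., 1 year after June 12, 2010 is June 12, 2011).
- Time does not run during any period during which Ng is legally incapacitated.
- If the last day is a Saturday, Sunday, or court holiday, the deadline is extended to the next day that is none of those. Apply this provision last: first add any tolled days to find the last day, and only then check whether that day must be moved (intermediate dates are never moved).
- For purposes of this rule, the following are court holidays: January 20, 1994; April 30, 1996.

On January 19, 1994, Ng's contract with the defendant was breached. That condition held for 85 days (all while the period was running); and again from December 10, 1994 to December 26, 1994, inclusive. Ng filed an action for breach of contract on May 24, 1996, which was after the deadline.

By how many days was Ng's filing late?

2 years after January 19, 1994 is January 19, 1996.
Tolling adds 85 days: January 19, 1996 + 85 days = April 13, 1996.
From December 10, 1994 through December 26, 1994 inclusive is 17 days; tolling adds 17 days: April 13, 1996 + 17 days = April 30, 1996.
April 30, 1996 is a listed holiday. The next qualifying day is May 1, 1996.
The deadline is May 1, 1996; from May 1, 1996 to May 24, 1996 is 23 days.

23 days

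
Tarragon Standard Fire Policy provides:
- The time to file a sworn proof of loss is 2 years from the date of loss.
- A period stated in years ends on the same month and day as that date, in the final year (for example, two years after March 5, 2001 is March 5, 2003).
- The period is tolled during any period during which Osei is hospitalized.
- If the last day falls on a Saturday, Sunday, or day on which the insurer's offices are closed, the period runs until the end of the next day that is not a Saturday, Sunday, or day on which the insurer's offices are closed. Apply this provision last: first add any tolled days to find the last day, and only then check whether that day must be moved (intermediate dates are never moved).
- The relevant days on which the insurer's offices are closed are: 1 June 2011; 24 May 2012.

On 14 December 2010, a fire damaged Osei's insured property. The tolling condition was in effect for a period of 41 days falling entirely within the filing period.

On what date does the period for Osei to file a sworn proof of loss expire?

January 24, 2013

2 years after 14 December 2010 is December 14, 2012.
Tolling adds 41 days: December 14, 2012 + 41 days = January 24, 2013.
January 24, 2013 is a Thursday and not a day on which the insurer's offices are closed, so no extension applies.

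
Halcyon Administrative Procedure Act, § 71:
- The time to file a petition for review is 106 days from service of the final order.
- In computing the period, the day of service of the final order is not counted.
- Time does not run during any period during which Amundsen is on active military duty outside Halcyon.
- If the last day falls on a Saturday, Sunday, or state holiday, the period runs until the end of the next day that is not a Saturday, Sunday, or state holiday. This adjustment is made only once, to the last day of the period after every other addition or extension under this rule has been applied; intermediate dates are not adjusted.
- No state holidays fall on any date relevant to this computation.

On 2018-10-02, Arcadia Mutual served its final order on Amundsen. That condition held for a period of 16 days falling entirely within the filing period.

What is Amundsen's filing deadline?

February 1, 2019

106 days after 2018-10-02 is January 16, 2019.
Tolling adds 16 days: January 16, 2019 + 16 days = February 1, 2019.
February 1, 2019 is a Friday and not a state holiday, so no extension applies.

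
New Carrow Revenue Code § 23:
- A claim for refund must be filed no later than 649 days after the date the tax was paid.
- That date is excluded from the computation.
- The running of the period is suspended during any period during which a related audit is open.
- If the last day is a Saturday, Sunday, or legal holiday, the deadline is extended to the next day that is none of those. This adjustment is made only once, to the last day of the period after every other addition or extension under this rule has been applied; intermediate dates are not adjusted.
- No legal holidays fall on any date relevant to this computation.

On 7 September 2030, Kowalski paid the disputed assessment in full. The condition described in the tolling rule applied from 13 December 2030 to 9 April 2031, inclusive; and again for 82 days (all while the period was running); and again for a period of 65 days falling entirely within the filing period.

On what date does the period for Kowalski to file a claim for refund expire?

649 days after 7 September 2030 is June 17, 2032.
From December 13, 2030 through April 9, 2031 inclusive is 118 days; tolling adds 118 days: June 17, 2032 + 118 days = October 13, 2032.
Tolling adds 82 days: October 13, 2032 + 82 days = January 3, 2033.
Tolling adds 65 days: January 3, 2033 + 65 days = March 9, 2033.
March 9, 2033 is a Wednesday and not a legal holiday, so no extension applies.

March 9, 2033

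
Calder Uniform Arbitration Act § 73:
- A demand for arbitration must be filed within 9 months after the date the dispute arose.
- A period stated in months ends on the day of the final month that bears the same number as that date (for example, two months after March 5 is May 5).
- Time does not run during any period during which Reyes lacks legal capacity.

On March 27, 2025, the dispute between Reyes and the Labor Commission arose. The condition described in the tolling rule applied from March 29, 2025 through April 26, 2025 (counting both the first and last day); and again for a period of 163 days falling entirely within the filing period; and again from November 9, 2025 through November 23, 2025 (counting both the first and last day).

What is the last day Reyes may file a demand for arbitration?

9 months after March 27, 2025 is December 27, 2025.
From March 29, 2025 through April 26, 2025 inclusive is 29 days; tolling adds 29 days: December 27, 2025 + 29 days = January 25, 2026.
Tolling adds 163 days: January 25, 2026 + 163 days = July 7, 2026.
From November 9, 2025 through November 23, 2025 inclusive is 15 days; tolling adds 15 days: July 7, 2026 + 15 days = July 22, 2026.

July 22, 2026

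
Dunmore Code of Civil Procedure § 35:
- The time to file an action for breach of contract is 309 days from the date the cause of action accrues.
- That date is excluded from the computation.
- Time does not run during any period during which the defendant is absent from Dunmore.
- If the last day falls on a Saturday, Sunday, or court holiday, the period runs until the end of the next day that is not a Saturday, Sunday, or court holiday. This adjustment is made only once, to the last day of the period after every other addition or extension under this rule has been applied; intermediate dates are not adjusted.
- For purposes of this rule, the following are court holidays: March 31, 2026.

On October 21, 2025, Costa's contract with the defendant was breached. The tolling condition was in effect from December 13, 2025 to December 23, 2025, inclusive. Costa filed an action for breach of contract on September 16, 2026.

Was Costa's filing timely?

No

309 days after October 21, 2025 is August 26, 2026.
From December 13, 2025 through December 23, 2025 inclusive is 11 days; tolling adds 11 days: August 26, 2026 + 11 days = September 6, 2026.
September 6, 2026 is Sunday. The next qualifying day is September 7, 2026.
The deadline is September 7, 2026; the filing on September 16, 2026 is after that date.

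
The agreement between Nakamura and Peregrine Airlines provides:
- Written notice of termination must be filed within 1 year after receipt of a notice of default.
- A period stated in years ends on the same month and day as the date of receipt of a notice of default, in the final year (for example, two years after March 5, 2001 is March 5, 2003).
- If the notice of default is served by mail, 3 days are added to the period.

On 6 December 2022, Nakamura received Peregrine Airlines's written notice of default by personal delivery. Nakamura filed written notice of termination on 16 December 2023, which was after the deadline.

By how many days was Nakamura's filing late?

10 days

1 year after 6 December 2022 is December 6, 2023.
Service was not by mail, so no mail extension applies.
The deadline is December 6, 2023; from December 6, 2023 to December 16, 2023 is 10 days.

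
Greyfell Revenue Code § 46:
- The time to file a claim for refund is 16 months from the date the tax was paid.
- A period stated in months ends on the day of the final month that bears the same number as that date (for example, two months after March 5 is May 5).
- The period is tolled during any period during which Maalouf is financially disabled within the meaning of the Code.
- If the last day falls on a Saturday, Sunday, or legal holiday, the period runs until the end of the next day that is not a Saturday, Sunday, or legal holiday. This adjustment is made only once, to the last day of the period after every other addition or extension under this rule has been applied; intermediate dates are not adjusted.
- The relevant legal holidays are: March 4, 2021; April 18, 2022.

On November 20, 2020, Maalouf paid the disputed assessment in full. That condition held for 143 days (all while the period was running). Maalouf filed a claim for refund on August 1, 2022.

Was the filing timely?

16 months after November 20, 2020 is March 20, 2022.
Tolling adds 143 days: March 20, 2022 + 143 days = August 10, 2022.
August 10, 2022 is a Wednesday and not a legal holiday, so no extension applies.
The deadline is August 10, 2022; the filing on August 1, 2022 is on or before that date.

Yes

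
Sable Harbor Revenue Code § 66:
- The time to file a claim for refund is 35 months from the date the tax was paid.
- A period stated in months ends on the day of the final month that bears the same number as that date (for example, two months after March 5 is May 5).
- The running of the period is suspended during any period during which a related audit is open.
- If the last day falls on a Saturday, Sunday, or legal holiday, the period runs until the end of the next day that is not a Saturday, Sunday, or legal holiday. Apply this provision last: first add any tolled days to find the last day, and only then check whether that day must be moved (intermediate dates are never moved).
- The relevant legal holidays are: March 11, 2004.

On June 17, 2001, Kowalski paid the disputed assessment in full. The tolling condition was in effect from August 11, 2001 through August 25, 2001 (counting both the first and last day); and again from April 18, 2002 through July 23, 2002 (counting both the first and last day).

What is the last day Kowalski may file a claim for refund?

35 months after June 17, 2001 is May 17, 2004.
From August 11, 2001 through August 25, 2001 inclusive is 15 days; tolling adds 15 days: May 17, 2004 + 15 days = June 1, 2004.
From April 18, 2002 through July 23, 2002 inclusive is 97 days; tolling adds 97 days: June 1, 2004 + 97 days = September 6, 2004.
September 6, 2004 is a Monday and not a legal holiday, so no extension applies.

September 6, 2004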